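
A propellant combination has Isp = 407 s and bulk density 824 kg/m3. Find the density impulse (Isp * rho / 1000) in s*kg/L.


rho*Isp = 407 * 824 / 1000 = 335 s*kg/L

335 s*kg/L


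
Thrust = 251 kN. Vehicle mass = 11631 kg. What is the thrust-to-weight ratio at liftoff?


TWR = 251000 / (11631 * 9.81) = 2.2

2.2


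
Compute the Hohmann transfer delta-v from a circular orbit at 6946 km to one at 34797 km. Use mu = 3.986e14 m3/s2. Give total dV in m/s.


V1 = sqrt(mu/r1) = 7575.32 m/s
dV1 = V1*(sqrt(2*r2/(r1+r2)) - 1) = 2205.95 m/s
V2 = sqrt(mu/r2) = 3384.53 m/s
dV2 = V2*(1 - sqrt(2*r1/(r1+r2))) = 1432.04 m/s
Total dV = 3638 m/s

3638 m/s


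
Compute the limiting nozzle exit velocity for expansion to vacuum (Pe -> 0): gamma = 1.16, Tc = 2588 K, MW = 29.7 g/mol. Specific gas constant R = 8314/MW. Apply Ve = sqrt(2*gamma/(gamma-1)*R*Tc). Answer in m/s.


R = 8314 / 29.7 = 279.93 J/(kg.K)
Ve = sqrt(2 * 1.16 / (1.16 - 1) * 279.93 * 2588) = 3241 m/s

3241 m/s


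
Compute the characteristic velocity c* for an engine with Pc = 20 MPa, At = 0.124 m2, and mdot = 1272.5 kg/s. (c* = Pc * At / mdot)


c* = 20e6 * 0.124 / 1272.5 = 1949 m/s

1949 m/s


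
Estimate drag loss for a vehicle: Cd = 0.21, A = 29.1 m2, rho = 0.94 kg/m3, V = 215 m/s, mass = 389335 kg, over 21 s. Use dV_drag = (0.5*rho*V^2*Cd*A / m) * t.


D = 0.5 * 0.94 * 215^2 * 0.21 * 29.1 = 132766.06 N
a = 132766.06 / 389335 = 0.341 m/s2
dV = 0.341 * 21 = 7.2 m/s

7.2 m/s


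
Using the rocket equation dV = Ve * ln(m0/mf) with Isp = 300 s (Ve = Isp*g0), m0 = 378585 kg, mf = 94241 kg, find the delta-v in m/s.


Ve = 300 * 9.81 = 2943.0 m/s
dV = 2943.0 * ln(378585/94241) = 4092 m/s

4092 m/s


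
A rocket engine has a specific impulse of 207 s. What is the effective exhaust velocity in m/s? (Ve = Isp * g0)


Ve = Isp * g0 = 207 * 9.81 = 2030.7 m/s

2030.7 m/s


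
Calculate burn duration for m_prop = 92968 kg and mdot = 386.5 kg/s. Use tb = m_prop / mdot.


tb = 92968 / 386.5 = 240.5 s

240.5 s


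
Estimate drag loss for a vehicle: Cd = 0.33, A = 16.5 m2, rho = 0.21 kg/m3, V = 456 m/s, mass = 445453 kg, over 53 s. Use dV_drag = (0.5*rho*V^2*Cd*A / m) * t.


D = 0.5 * 0.21 * 456^2 * 0.33 * 16.5 = 118882.21 N
a = 118882.21 / 445453 = 0.2669 m/s2
dV = 0.2669 * 53 = 14.1 m/s

14.1 m/s


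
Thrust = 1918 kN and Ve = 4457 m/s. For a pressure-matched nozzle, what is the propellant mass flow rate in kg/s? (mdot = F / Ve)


mdot = F / Ve = 1918000 / 4457 = 430.3 kg/s

430.3 kg/s


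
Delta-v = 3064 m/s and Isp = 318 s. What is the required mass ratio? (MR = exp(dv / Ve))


Ve = 318 * 9.81 = 3119.58 m/s
MR = exp(3064 / 3119.58) = 2.67

2.67


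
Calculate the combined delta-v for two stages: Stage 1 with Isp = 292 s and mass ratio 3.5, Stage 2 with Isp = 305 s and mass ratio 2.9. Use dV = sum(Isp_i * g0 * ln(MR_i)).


dV1 = 292 * 9.81 * ln(3.5) = 3588.6 m/s
dV2 = 305 * 9.81 * ln(2.9) = 3185.7 m/s
Total dV = 3588.6 + 3185.7 = 6774.3 m/s ~ 6774 m/s

6774 m/s


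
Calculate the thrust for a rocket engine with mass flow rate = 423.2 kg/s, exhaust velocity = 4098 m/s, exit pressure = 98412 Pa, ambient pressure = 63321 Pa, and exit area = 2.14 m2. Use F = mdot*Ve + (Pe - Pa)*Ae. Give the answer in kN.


F = 423.2 * 4098 + (98412 - 63321) * 2.14 = 1.8094e+06 N = 1809.4 kN

1809.4 kN


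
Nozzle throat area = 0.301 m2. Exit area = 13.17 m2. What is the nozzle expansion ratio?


AR = 13.17 / 0.301 = 43.8

43.8


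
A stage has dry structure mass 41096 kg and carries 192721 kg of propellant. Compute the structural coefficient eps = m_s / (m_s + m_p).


eps = 41096 / (41096 + 192721) = 0.1758

0.1758


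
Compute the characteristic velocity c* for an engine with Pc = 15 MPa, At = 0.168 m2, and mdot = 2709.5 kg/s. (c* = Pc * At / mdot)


c* = 15e6 * 0.168 / 2709.5 = 930 m/s

930 m/s


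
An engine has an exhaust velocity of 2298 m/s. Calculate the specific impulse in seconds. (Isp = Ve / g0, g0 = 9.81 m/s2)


Isp = Ve / g0 = 2298 / 9.81 = 234.3 s

234.3 s


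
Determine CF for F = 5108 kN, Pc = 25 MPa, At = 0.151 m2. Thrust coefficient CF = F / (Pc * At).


CF = 5108000 / (25e6 * 0.151) = 1.35

1.35


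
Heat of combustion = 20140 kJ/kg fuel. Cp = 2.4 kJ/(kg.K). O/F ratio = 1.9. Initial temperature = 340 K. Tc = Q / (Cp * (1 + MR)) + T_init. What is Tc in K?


Tc = 20140 / (2.4 * (1 + 1.9)) + 340 = 3234 K

3234 K


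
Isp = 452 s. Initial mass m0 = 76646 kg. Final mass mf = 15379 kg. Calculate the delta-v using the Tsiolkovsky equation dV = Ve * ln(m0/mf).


Ve = 452 * 9.81 = 4434.12 m/s
dV = 4434.12 * ln(76646/15379) = 7122 m/s

7122 m/s


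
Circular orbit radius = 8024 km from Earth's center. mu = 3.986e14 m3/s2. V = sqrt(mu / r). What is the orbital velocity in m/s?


V = sqrt(3.986e14 / 8024000) = 7048 m/s

7048 m/s


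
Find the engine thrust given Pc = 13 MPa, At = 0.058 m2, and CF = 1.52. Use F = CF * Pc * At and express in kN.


F = 1.52 * 13e6 * 0.058 = 1.1461e+06 N = 1146.1 kN

1146.1 kN


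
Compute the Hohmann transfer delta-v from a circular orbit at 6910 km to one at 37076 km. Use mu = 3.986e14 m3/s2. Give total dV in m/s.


V1 = sqrt(mu/r1) = 7595.03 m/s
dV1 = V1*(sqrt(2*r2/(r1+r2)) - 1) = 2266.26 m/s
V2 = sqrt(mu/r2) = 3278.85 m/s
dV2 = V2*(1 - sqrt(2*r1/(r1+r2))) = 1440.97 m/s
Total dV = 3707 m/s

3707 m/s


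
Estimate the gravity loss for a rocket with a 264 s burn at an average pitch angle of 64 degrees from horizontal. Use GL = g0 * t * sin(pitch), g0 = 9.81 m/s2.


GL = 9.81 * 264 * sin(64 deg) = 2328 m/s

2328 m/s


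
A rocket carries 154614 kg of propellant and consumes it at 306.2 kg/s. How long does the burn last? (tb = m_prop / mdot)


tb = 154614 / 306.2 = 504.9 s

504.9 s


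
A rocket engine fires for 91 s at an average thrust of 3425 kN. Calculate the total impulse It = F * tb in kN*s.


It = 3425 * 91 = 311675 kN*s

311675 kN*s


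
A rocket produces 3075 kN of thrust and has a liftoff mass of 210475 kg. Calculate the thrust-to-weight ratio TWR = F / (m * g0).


TWR = 3075000 / (210475 * 9.81) = 1.49

1.49


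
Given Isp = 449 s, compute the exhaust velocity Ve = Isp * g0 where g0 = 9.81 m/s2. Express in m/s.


Ve = Isp * g0 = 449 * 9.81 = 4404.7 m/s

4404.7 m/s


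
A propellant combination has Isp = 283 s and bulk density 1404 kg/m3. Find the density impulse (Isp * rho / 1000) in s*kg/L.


rho*Isp = 283 * 1404 / 1000 = 397 s*kg/L

397 s*kg/L


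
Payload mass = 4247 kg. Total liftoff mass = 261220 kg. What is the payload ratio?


PR = 4247 / 261220 = 0.0163

0.0163


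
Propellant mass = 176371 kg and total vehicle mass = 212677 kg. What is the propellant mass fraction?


PMF = 176371 / 212677 = 0.829

0.829


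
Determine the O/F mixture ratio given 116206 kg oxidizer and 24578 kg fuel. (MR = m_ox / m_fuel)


MR = 116206 / 24578 = 4.73

4.73


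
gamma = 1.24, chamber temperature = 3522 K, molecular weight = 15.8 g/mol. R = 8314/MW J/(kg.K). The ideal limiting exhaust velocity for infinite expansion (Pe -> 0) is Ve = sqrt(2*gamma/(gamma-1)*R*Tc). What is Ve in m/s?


R = 8314 / 15.8 = 526.2 J/(kg.K)
Ve = sqrt(2 * 1.24 / (1.24 - 1) * 526.2 * 3522) = 4376 m/s

4376 m/s


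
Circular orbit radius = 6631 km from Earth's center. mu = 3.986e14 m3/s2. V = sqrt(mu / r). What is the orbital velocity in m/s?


V = sqrt(3.986e14 / 6631000) = 7753 m/s

7753 m/s


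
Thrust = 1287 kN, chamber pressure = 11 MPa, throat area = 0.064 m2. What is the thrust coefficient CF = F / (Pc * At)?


CF = 1287000 / (11e6 * 0.064) = 1.83

1.83


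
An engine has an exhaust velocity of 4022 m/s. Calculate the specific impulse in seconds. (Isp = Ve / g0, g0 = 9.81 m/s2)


Isp = Ve / g0 = 4022 / 9.81 = 410.0 s

410.0 s


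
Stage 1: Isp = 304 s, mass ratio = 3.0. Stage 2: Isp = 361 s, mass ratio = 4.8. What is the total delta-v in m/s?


dV1 = 304 * 9.81 * ln(3.0) = 3276.3 m/s
dV2 = 361 * 9.81 * ln(4.8) = 5555.1 m/s
Total dV = 3276.3 + 5555.1 = 8831.4 m/s ~ 8831 m/s

8831 m/s


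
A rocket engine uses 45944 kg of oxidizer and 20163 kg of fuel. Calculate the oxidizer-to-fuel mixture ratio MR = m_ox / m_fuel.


MR = 45944 / 20163 = 2.28

2.28


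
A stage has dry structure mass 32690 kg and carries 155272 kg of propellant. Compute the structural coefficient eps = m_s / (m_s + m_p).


eps = 32690 / (32690 + 155272) = 0.1739

0.1739


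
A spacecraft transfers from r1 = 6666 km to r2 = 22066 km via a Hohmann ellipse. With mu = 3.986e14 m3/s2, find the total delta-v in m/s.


V1 = sqrt(mu/r1) = 7732.79 m/s
dV1 = V1*(sqrt(2*r2/(r1+r2)) - 1) = 1850.84 m/s
V2 = sqrt(mu/r2) = 4250.18 m/s
dV2 = V2*(1 - sqrt(2*r1/(r1+r2))) = 1355.02 m/s
Total dV = 3206 m/s

3206 m/s


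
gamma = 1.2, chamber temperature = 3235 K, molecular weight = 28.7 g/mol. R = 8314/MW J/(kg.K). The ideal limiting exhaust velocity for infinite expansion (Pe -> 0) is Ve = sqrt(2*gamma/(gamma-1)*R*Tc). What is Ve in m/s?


R = 8314 / 28.7 = 289.69 J/(kg.K)
Ve = sqrt(2 * 1.2 / (1.2 - 1) * 289.69 * 3235) = 3353 m/s

3353 m/s


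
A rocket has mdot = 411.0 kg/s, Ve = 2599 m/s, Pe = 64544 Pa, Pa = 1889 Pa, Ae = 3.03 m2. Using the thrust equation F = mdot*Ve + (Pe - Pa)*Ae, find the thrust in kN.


F = 411.0 * 2599 + (64544 - 1889) * 3.03 = 1.2580e+06 N = 1258.0 kN

1258.0 kN


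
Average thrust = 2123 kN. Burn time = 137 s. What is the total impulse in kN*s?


It = 2123 * 137 = 290851 kN*s

290851 kN*s


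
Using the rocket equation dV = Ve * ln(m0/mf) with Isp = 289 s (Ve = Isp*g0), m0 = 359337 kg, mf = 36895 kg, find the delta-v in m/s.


Ve = 289 * 9.81 = 2835.09 m/s
dV = 2835.09 * ln(359337/36895) = 6453 m/s

6453 m/s


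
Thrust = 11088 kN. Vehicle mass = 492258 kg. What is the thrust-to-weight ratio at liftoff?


TWR = 11088000 / (492258 * 9.81) = 2.3

2.3


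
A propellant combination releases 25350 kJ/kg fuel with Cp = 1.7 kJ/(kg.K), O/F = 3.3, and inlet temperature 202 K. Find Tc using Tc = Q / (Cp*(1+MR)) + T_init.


Tc = 25350 / (1.7 * (1 + 3.3)) + 202 = 3670 K

3670 K


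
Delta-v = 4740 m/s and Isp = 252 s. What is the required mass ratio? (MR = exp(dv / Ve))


Ve = 252 * 9.81 = 2472.12 m/s
MR = exp(4740 / 2472.12) = 6.803

6.803


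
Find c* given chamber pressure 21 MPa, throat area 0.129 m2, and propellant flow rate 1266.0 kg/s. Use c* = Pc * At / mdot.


c* = 21e6 * 0.129 / 1266.0 = 2140 m/s

2140 m/s


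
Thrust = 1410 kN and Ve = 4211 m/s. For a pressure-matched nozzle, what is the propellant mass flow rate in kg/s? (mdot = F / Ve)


mdot = F / Ve = 1410000 / 4211 = 334.8 kg/s

334.8 kg/s


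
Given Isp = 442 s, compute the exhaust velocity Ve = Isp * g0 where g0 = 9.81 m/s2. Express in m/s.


Ve = Isp * g0 = 442 * 9.81 = 4336.0 m/s

4336.0 m/s


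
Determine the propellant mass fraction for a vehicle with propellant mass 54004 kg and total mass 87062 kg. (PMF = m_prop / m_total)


PMF = 54004 / 87062 = 0.62

0.62


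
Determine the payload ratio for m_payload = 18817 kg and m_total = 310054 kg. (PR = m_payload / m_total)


PR = 18817 / 310054 = 0.0607

0.0607


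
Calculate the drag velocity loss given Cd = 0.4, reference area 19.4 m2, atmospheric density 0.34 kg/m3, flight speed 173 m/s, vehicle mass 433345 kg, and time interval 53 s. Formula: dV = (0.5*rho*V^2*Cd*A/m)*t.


D = 0.5 * 0.34 * 173^2 * 0.4 * 19.4 = 39482.34 N
a = 39482.34 / 433345 = 0.0911 m/s2
dV = 0.0911 * 53 = 4.8 m/s

4.8 m/s


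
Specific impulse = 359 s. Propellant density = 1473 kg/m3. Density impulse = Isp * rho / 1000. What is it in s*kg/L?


rho*Isp = 359 * 1473 / 1000 = 529 s*kg/L

529 s*kg/L


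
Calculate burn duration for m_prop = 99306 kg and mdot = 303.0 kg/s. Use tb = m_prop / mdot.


tb = 99306 / 303.0 = 327.7 s

327.7 s


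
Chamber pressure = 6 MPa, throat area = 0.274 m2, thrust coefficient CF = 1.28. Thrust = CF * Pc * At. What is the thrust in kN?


F = 1.28 * 6e6 * 0.274 = 2.1043e+06 N = 2104.3 kN

2104.3 kN


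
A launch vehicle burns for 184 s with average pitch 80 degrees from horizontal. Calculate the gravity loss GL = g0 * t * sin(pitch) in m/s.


GL = 9.81 * 184 * sin(80 deg) = 1778 m/s

1778 m/s


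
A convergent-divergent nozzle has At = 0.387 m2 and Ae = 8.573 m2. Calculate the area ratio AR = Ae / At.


AR = 8.573 / 0.387 = 22.2

22.2


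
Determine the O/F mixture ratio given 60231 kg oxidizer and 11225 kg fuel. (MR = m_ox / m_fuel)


MR = 60231 / 11225 = 5.37

5.37


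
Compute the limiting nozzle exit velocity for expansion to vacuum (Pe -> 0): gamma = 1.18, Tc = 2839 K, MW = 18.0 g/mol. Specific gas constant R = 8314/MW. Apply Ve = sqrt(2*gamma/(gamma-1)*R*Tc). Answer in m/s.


R = 8314 / 18.0 = 461.89 J/(kg.K)
Ve = sqrt(2 * 1.18 / (1.18 - 1) * 461.89 * 2839) = 4146 m/s

4146 m/s


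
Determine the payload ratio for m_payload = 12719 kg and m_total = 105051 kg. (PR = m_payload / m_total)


PR = 12719 / 105051 = 0.1211

0.1211


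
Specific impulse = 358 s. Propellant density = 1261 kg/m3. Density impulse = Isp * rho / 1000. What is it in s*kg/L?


rho*Isp = 358 * 1261 / 1000 = 451 s*kg/L

451 s*kg/L


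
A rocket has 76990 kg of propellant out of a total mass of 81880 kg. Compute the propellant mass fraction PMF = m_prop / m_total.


PMF = 76990 / 81880 = 0.94

0.94


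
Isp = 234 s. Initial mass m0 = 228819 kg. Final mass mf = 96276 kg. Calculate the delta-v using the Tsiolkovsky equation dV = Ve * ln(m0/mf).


Ve = 234 * 9.81 = 2295.54 m/s
dV = 2295.54 * ln(228819/96276) = 1987 m/s

1987 m/s


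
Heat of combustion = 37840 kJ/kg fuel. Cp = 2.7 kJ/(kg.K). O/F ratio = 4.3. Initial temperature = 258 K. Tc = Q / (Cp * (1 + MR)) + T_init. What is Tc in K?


Tc = 37840 / (2.7 * (1 + 4.3)) + 258 = 2902 K

2902 K


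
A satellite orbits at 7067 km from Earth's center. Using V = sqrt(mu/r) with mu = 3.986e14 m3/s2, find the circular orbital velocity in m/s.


V = sqrt(3.986e14 / 7067000) = 7510 m/s

7510 m/s


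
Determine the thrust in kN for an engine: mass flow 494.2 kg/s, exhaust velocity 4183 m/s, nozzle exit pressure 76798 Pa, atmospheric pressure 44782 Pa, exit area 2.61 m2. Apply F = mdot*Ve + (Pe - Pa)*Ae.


F = 494.2 * 4183 + (76798 - 44782) * 2.61 = 2.1508e+06 N = 2150.8 kN

2150.8 kN


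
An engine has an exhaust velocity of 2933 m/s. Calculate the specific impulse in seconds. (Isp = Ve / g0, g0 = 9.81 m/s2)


Isp = Ve / g0 = 2933 / 9.81 = 299.0 s

299.0 s


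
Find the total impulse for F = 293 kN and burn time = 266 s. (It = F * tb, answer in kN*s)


It = 293 * 266 = 77938 kN*s

77938 kN*s


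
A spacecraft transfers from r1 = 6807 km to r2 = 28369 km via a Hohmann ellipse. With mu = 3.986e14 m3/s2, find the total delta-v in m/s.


V1 = sqrt(mu/r1) = 7652.28 m/s
dV1 = V1*(sqrt(2*r2/(r1+r2)) - 1) = 2066.34 m/s
V2 = sqrt(mu/r2) = 3748.41 m/s
dV2 = V2*(1 - sqrt(2*r1/(r1+r2))) = 1416.47 m/s
Total dV = 3483 m/s

3483 m/s


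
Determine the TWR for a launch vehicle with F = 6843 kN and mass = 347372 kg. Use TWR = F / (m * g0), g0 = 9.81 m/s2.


TWR = 6843000 / (347372 * 9.81) = 2.01

2.01


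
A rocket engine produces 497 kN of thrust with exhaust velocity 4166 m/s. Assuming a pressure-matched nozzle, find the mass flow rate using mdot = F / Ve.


mdot = F / Ve = 497000 / 4166 = 119.3 kg/s

119.3 kg/s


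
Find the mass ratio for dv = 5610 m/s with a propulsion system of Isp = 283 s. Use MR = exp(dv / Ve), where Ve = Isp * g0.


Ve = 283 * 9.81 = 2776.23 m/s
MR = exp(5610 / 2776.23) = 7.544

7.544


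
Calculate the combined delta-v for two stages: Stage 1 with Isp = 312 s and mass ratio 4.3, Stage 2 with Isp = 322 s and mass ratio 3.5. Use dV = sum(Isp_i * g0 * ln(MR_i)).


dV1 = 312 * 9.81 * ln(4.3) = 4464.4 m/s
dV2 = 322 * 9.81 * ln(3.5) = 3957.3 m/s
Total dV = 4464.4 + 3957.3 = 8421.7 m/s ~ 8422 m/s

8422 m/s


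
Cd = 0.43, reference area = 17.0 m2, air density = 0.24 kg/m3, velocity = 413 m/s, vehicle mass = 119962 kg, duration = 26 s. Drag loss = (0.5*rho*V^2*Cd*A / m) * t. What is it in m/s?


D = 0.5 * 0.24 * 413^2 * 0.43 * 17.0 = 149623.13 N
a = 149623.13 / 119962 = 1.2473 m/s2
dV = 1.2473 * 26 = 32.4 m/s

32.4 m/s


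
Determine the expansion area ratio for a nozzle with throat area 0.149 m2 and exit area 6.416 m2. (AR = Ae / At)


AR = 6.416 / 0.149 = 43.1

43.1


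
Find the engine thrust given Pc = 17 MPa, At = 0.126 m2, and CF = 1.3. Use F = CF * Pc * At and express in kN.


F = 1.3 * 17e6 * 0.126 = 2.7846e+06 N = 2784.6 kN

2784.6 kN


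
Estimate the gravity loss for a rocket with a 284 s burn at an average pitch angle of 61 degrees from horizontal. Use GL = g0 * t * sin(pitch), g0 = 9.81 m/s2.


GL = 9.81 * 284 * sin(61 deg) = 2437 m/s

2437 m/s


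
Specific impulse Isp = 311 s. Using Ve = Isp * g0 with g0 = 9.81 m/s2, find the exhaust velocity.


Ve = Isp * g0 = 311 * 9.81 = 3050.9 m/s

3050.9 m/s


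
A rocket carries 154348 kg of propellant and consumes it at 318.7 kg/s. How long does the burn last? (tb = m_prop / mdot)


tb = 154348 / 318.7 = 484.3 s

484.3 s


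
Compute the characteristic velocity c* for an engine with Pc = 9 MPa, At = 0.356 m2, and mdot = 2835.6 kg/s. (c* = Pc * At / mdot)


c* = 9e6 * 0.356 / 2835.6 = 1130 m/s

1130 m/s


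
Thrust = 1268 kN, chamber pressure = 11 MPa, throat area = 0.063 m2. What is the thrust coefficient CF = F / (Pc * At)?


CF = 1268000 / (11e6 * 0.063) = 1.83

1.83


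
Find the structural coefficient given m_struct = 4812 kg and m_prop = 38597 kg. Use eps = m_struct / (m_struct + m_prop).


eps = 4812 / (4812 + 38597) = 0.1109

0.1109


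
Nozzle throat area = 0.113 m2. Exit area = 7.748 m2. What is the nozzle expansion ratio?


AR = 7.748 / 0.113 = 68.6

68.6


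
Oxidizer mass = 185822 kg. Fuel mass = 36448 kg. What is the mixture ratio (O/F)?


MR = 185822 / 36448 = 5.1

5.1


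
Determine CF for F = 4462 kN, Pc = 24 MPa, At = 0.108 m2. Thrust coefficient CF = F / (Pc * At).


CF = 4462000 / (24e6 * 0.108) = 1.72

1.72


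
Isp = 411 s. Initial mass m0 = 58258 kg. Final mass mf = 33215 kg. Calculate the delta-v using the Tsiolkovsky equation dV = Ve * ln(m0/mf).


Ve = 411 * 9.81 = 4031.91 m/s
dV = 4031.91 * ln(58258/33215) = 2265 m/s

2265 m/s


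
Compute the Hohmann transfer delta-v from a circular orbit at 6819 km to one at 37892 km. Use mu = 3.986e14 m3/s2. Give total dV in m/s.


V1 = sqrt(mu/r1) = 7645.54 m/s
dV1 = V1*(sqrt(2*r2/(r1+r2)) - 1) = 2308.28 m/s
V2 = sqrt(mu/r2) = 3243.36 m/s
dV2 = V2*(1 - sqrt(2*r1/(r1+r2))) = 1452.08 m/s
Total dV = 3760 m/s

3760 m/s


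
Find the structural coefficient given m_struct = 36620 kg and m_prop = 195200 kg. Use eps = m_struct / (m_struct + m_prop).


eps = 36620 / (36620 + 195200) = 0.158

0.158


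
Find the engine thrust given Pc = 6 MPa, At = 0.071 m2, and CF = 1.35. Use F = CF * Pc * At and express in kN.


F = 1.35 * 6e6 * 0.071 = 575100.0 N = 575.1 kN

575.1 kN


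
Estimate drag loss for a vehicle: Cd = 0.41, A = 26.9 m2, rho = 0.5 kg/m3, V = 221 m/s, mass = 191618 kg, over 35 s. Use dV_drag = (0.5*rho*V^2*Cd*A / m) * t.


D = 0.5 * 0.5 * 221^2 * 0.41 * 26.9 = 134666.85 N
a = 134666.85 / 191618 = 0.7028 m/s2
dV = 0.7028 * 35 = 24.6 m/s

24.6 m/s


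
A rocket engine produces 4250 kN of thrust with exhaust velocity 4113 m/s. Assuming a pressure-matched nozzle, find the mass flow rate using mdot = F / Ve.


mdot = F / Ve = 4250000 / 4113 = 1033.3 kg/s

1033.3 kg/s


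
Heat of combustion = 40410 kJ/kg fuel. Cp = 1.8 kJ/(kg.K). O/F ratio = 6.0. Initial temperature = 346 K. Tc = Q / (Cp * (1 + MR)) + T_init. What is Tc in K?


Tc = 40410 / (1.8 * (1 + 6.0)) + 346 = 3553 K

3553 K


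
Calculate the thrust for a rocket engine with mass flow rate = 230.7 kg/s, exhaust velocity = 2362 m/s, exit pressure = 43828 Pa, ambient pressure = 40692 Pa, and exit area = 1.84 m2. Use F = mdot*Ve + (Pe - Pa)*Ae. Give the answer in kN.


F = 230.7 * 2362 + (43828 - 40692) * 1.84 = 550684.0 N = 550.7 kN

550.7 kN


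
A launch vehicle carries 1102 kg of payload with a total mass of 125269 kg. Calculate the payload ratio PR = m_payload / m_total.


PR = 1102 / 125269 = 0.0088

0.0088


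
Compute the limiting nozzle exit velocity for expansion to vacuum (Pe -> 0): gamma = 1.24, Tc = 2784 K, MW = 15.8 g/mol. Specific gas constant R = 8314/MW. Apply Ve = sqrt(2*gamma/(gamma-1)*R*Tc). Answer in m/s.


R = 8314 / 15.8 = 526.2 J/(kg.K)
Ve = sqrt(2 * 1.24 / (1.24 - 1) * 526.2 * 2784) = 3891 m/s

3891 m/s


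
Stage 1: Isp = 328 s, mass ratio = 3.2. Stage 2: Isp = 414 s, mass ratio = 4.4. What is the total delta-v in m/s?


dV1 = 328 * 9.81 * ln(3.2) = 3742.6 m/s
dV2 = 414 * 9.81 * ln(4.4) = 6017.3 m/s
Total dV = 3742.6 + 6017.3 = 9759.9 m/s ~ 9760 m/s

9760 m/s


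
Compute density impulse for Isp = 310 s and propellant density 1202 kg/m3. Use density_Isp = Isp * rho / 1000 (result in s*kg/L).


rho*Isp = 310 * 1202 / 1000 = 373 s*kg/L

373 s*kg/L


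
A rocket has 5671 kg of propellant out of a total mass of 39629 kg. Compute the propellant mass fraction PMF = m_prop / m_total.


PMF = 5671 / 39629 = 0.143

0.143


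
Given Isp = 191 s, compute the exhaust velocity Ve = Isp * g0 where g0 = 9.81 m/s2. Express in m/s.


Ve = Isp * g0 = 191 * 9.81 = 1873.7 m/s

1873.7 m/s


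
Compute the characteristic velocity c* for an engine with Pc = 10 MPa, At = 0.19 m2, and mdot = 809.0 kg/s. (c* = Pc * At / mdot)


c* = 10e6 * 0.19 / 809.0 = 2349 m/s

2349 m/s


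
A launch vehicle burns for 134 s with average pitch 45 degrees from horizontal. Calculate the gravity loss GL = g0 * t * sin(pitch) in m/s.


GL = 9.81 * 134 * sin(45 deg) = 930 m/s

930 m/s


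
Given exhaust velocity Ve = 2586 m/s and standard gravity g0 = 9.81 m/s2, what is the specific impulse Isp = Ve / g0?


Isp = Ve / g0 = 2586 / 9.81 = 263.6 s

263.6 s


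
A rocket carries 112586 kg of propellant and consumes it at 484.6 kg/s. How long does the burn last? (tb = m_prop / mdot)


tb = 112586 / 484.6 = 232.3 s

232.3 s


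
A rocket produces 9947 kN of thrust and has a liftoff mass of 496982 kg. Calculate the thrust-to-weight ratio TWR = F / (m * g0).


TWR = 9947000 / (496982 * 9.81) = 2.04

2.04


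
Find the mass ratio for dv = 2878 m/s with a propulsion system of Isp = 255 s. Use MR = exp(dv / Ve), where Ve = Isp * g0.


Ve = 255 * 9.81 = 2501.55 m/s
MR = exp(2878 / 2501.55) = 3.16

3.16


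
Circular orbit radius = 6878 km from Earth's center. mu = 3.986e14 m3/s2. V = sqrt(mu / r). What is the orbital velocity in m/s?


V = sqrt(3.986e14 / 6878000) = 7613 m/s

7613 m/s


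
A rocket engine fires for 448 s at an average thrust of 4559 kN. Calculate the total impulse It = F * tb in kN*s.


It = 4559 * 448 = 2042432 kN*s

2042432 kN*s


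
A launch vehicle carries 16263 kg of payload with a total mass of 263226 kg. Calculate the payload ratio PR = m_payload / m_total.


PR = 16263 / 263226 = 0.0618

0.0618


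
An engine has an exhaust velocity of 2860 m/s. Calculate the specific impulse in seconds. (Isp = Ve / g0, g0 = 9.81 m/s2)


Isp = Ve / g0 = 2860 / 9.81 = 291.5 s

291.5 s


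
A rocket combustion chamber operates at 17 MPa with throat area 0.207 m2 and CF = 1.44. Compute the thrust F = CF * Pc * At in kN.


F = 1.44 * 17e6 * 0.207 = 5.0674e+06 N = 5067.4 kN

5067.4 kN


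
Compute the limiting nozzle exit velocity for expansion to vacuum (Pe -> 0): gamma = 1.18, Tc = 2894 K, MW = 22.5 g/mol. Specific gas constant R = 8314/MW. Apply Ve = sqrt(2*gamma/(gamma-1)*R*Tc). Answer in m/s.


R = 8314 / 22.5 = 369.51 J/(kg.K)
Ve = sqrt(2 * 1.18 / (1.18 - 1) * 369.51 * 2894) = 3744 m/s

3744 m/s


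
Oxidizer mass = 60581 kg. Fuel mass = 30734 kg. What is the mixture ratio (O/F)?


MR = 60581 / 30734 = 1.97

1.97


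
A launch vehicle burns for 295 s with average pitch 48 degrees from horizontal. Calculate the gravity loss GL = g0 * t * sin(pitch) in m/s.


GL = 9.81 * 295 * sin(48 deg) = 2151 m/s

2151 m/s


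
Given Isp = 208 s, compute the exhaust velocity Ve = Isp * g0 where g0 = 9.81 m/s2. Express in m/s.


Ve = Isp * g0 = 208 * 9.81 = 2040.5 m/s

2040.5 m/s


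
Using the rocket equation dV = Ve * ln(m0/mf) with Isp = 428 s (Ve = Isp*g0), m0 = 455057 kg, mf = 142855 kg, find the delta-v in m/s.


Ve = 428 * 9.81 = 4198.68 m/s
dV = 4198.68 * ln(455057/142855) = 4865 m/s

4865 m/s


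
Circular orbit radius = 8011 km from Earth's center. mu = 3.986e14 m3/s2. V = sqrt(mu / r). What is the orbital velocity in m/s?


V = sqrt(3.986e14 / 8011000) = 7054 m/s

7054 m/s


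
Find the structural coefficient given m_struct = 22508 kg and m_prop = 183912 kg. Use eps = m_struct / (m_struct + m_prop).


eps = 22508 / (22508 + 183912) = 0.109

0.109


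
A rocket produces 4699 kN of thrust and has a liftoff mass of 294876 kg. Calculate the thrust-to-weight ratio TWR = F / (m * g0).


TWR = 4699000 / (294876 * 9.81) = 1.62

1.62


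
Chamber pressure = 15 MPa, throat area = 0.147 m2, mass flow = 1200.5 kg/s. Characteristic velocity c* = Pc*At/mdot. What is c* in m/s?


c* = 15e6 * 0.147 / 1200.5 = 1837 m/s

1837 m/s


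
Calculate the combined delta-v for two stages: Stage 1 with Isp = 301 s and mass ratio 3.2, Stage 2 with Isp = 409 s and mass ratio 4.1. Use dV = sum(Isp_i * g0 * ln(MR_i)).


dV1 = 301 * 9.81 * ln(3.2) = 3434.6 m/s
dV2 = 409 * 9.81 * ln(4.1) = 5661.3 m/s
Total dV = 3434.6 + 5661.3 = 9095.9 m/s ~ 9096 m/s

9096 m/s


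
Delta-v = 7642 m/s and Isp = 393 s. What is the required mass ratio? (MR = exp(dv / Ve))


Ve = 393 * 9.81 = 3855.33 m/s
MR = exp(7642 / 3855.33) = 7.259

7.259


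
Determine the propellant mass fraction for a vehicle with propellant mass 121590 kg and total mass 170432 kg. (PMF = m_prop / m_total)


PMF = 121590 / 170432 = 0.713

0.713


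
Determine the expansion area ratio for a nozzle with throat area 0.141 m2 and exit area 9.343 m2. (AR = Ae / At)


AR = 9.343 / 0.141 = 66.3

66.3


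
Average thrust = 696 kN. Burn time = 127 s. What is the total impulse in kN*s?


It = 696 * 127 = 88392 kN*s

88392 kN*s


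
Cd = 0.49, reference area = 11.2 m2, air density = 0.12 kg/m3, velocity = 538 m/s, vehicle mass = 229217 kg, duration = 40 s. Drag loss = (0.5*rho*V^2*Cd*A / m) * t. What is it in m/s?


D = 0.5 * 0.12 * 538^2 * 0.49 * 11.2 = 95308.12 N
a = 95308.12 / 229217 = 0.4158 m/s2
dV = 0.4158 * 40 = 16.6 m/s

16.6 m/s


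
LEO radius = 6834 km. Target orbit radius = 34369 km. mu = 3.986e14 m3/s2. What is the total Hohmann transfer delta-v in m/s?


V1 = sqrt(mu/r1) = 7637.15 m/s
dV1 = V1*(sqrt(2*r2/(r1+r2)) - 1) = 2227.13 m/s
V2 = sqrt(mu/r2) = 3405.53 m/s
dV2 = V2*(1 - sqrt(2*r1/(r1+r2))) = 1444.1 m/s
Total dV = 3671 m/s

3671 m/s


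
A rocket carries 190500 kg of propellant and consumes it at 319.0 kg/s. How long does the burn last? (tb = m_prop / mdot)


tb = 190500 / 319.0 = 597.2 s

597.2 s


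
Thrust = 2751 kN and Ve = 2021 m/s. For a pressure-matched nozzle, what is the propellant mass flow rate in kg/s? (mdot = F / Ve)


mdot = F / Ve = 2751000 / 2021 = 1361.2 kg/s

1361.2 kg/s


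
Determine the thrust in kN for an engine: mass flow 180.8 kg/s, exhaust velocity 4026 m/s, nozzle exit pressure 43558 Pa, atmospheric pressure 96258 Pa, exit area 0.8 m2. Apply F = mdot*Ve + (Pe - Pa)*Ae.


F = 180.8 * 4026 + (43558 - 96258) * 0.8 = 685741.0 N = 685.7 kN

685.7 kN


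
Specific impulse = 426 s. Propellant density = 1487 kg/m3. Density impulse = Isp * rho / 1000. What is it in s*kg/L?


rho*Isp = 426 * 1487 / 1000 = 633 s*kg/L

633 s*kg/L


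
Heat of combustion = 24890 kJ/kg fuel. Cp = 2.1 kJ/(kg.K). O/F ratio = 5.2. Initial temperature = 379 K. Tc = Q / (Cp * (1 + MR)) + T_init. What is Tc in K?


Tc = 24890 / (2.1 * (1 + 5.2)) + 379 = 2291 K

2291 K


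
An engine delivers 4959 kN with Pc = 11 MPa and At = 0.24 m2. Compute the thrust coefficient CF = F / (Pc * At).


CF = 4959000 / (11e6 * 0.24) = 1.88

1.88


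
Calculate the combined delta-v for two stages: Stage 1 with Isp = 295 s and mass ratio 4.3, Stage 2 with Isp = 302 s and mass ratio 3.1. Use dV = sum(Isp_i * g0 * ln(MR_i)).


dV1 = 295 * 9.81 * ln(4.3) = 4221.2 m/s
dV2 = 302 * 9.81 * ln(3.1) = 3351.9 m/s
Total dV = 4221.2 + 3351.9 = 7573.1 m/s ~ 7573 m/s

7573 m/s


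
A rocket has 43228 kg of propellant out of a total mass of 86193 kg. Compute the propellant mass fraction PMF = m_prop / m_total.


PMF = 43228 / 86193 = 0.502

0.502


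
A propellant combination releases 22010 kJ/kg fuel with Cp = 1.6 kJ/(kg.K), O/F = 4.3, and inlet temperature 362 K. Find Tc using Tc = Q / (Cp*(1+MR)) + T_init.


Tc = 22010 / (1.6 * (1 + 4.3)) + 362 = 2958 K

2958 K


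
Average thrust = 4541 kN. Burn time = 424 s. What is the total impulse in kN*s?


It = 4541 * 424 = 1925384 kN*s

1925384 kN*s


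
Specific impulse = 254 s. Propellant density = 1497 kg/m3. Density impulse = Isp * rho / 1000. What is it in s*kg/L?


rho*Isp = 254 * 1497 / 1000 = 380 s*kg/L

380 s*kg/L


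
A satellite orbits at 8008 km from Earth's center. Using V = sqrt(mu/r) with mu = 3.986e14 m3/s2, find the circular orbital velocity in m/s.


V = sqrt(3.986e14 / 8008000) = 7055 m/s

7055 m/s


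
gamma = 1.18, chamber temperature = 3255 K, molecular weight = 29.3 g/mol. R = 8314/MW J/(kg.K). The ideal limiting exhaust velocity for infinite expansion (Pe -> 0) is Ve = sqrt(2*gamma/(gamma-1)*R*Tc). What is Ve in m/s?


R = 8314 / 29.3 = 283.75 J/(kg.K)
Ve = sqrt(2 * 1.18 / (1.18 - 1) * 283.75 * 3255) = 3480 m/s

3480 m/s


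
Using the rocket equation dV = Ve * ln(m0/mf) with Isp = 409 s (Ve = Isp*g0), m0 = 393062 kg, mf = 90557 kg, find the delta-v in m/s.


Ve = 409 * 9.81 = 4012.29 m/s
dV = 4012.29 * ln(393062/90557) = 5890 m/s

5890 m/s


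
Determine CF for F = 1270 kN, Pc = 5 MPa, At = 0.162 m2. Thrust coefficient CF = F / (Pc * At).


CF = 1270000 / (5e6 * 0.162) = 1.57

1.57


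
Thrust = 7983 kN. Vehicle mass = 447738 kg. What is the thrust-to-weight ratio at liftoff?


TWR = 7983000 / (447738 * 9.81) = 1.82

1.82


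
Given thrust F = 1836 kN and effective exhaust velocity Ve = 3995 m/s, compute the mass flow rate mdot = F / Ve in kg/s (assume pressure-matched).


mdot = F / Ve = 1836000 / 3995 = 459.6 kg/s

459.6 kg/s


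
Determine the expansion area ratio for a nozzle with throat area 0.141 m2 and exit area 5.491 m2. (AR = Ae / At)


AR = 5.491 / 0.141 = 38.9

38.9


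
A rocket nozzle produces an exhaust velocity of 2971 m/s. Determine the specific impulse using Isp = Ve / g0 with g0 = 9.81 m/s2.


Isp = Ve / g0 = 2971 / 9.81 = 302.9 s

302.9 s


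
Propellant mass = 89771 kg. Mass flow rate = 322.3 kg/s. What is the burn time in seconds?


tb = 89771 / 322.3 = 278.5 s

278.5 s


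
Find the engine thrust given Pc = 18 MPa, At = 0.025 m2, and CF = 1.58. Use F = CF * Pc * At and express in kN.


F = 1.58 * 18e6 * 0.025 = 711000.0 N = 711.0 kN

711.0 kN


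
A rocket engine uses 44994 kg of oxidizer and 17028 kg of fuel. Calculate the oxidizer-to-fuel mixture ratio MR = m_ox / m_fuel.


MR = 44994 / 17028 = 2.64

2.64


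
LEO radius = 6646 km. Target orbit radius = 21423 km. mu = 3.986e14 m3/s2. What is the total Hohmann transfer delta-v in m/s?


V1 = sqrt(mu/r1) = 7744.41 m/s
dV1 = V1*(sqrt(2*r2/(r1+r2)) - 1) = 1823.79 m/s
V2 = sqrt(mu/r2) = 4313.49 m/s
dV2 = V2*(1 - sqrt(2*r1/(r1+r2))) = 1345.17 m/s
Total dV = 3169 m/s

3169 m/s


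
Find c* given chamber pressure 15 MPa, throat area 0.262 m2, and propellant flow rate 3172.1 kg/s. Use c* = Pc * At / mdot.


c* = 15e6 * 0.262 / 3172.1 = 1239 m/s

1239 m/s


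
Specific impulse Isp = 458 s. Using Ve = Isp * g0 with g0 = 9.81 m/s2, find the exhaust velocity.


Ve = Isp * g0 = 458 * 9.81 = 4493.0 m/s

4493.0 m/s


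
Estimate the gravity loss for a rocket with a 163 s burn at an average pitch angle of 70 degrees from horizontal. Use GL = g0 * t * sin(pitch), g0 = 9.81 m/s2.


GL = 9.81 * 163 * sin(70 deg) = 1503 m/s

1503 m/s


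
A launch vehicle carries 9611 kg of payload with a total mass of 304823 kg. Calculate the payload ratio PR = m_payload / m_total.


PR = 9611 / 304823 = 0.0315

0.0315


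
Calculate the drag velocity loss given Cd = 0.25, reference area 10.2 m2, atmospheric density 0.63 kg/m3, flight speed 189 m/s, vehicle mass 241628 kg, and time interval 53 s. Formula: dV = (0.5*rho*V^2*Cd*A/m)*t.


D = 0.5 * 0.63 * 189^2 * 0.25 * 10.2 = 28692.89 N
a = 28692.89 / 241628 = 0.1187 m/s2
dV = 0.1187 * 53 = 6.3 m/s

6.3 m/s


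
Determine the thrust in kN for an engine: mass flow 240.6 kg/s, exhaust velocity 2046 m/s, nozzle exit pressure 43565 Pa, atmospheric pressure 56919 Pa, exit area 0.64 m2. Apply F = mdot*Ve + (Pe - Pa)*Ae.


F = 240.6 * 2046 + (43565 - 56919) * 0.64 = 483721.0 N = 483.7 kN

483.7 kN


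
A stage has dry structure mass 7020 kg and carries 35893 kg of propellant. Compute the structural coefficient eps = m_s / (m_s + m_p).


eps = 7020 / (7020 + 35893) = 0.1636

0.1636


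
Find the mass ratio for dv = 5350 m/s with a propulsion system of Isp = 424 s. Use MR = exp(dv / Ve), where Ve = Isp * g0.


Ve = 424 * 9.81 = 4159.44 m/s
MR = exp(5350 / 4159.44) = 3.619

3.619


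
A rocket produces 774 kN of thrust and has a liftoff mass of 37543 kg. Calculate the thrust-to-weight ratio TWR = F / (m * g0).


TWR = 774000 / (37543 * 9.81) = 2.1

2.1


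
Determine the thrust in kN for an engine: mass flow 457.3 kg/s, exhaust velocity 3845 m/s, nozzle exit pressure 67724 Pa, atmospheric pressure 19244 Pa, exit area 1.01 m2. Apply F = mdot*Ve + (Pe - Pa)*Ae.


F = 457.3 * 3845 + (67724 - 19244) * 1.01 = 1.8073e+06 N = 1807.3 kN

1807.3 kN


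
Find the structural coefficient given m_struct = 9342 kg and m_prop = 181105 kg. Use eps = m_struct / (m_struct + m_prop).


eps = 9342 / (9342 + 181105) = 0.0491

0.0491


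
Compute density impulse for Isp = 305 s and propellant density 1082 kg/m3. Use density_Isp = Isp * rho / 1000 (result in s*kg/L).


rho*Isp = 305 * 1082 / 1000 = 330 s*kg/L

330 s*kg/L


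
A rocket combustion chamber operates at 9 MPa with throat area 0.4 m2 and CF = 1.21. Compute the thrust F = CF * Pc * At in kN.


F = 1.21 * 9e6 * 0.4 = 4.3560e+06 N = 4356.0 kN

4356.0 kN


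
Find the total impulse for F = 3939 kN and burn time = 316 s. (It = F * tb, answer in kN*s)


It = 3939 * 316 = 1244724 kN*s

1244724 kN*s


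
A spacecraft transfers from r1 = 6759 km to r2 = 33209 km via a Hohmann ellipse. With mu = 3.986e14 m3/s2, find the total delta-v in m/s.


V1 = sqrt(mu/r1) = 7679.4 m/s
dV1 = V1*(sqrt(2*r2/(r1+r2)) - 1) = 2220.12 m/s
V2 = sqrt(mu/r2) = 3464.5 m/s
dV2 = V2*(1 - sqrt(2*r1/(r1+r2))) = 1449.66 m/s
Total dV = 3670 m/s

3670 m/s


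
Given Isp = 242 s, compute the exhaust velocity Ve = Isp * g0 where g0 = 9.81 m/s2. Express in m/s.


Ve = Isp * g0 = 242 * 9.81 = 2374.0 m/s

2374.0 m/s


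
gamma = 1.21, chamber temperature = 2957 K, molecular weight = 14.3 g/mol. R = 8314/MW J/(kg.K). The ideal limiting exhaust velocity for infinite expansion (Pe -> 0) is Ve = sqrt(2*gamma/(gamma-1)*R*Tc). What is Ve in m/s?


R = 8314 / 14.3 = 581.4 J/(kg.K)
Ve = sqrt(2 * 1.21 / (1.21 - 1) * 581.4 * 2957) = 4451 m/s

4451 m/s


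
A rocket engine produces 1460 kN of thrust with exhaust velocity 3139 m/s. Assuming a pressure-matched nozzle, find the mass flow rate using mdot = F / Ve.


mdot = F / Ve = 1460000 / 3139 = 465.1 kg/s

465.1 kg/s


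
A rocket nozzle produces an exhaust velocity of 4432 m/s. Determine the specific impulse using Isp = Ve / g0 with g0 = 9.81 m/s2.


Isp = Ve / g0 = 4432 / 9.81 = 451.8 s

451.8 s


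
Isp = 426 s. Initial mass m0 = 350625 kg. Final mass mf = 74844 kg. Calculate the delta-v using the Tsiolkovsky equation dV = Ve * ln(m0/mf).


Ve = 426 * 9.81 = 4179.06 m/s
dV = 4179.06 * ln(350625/74844) = 6454 m/s

6454 m/s


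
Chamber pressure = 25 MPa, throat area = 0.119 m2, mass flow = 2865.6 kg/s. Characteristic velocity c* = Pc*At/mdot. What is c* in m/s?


c* = 25e6 * 0.119 / 2865.6 = 1038 m/s

1038 m/s


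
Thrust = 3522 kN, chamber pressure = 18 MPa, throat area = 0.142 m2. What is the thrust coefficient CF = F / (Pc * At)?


CF = 3522000 / (18e6 * 0.142) = 1.38

1.38


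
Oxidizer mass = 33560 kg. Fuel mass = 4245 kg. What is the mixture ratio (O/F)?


MR = 33560 / 4245 = 7.91

7.91


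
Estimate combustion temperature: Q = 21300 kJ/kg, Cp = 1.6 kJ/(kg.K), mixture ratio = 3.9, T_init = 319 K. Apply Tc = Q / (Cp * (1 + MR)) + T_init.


Tc = 21300 / (1.6 * (1 + 3.9)) + 319 = 3036 K

3036 K


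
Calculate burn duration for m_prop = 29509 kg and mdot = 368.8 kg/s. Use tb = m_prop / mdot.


tb = 29509 / 368.8 = 80.0 s

80.0 s


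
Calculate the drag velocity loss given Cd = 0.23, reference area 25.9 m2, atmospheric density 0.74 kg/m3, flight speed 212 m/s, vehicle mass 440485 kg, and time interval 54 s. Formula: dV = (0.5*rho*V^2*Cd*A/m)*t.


D = 0.5 * 0.74 * 212^2 * 0.23 * 25.9 = 99060.62 N
a = 99060.62 / 440485 = 0.2249 m/s2
dV = 0.2249 * 54 = 12.1 m/s

12.1 m/s


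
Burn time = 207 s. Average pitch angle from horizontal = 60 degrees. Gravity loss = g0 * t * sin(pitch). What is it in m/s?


GL = 9.81 * 207 * sin(60 deg) = 1759 m/s

1759 m/s


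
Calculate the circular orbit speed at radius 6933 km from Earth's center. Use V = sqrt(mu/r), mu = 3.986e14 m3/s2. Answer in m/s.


V = sqrt(3.986e14 / 6933000) = 7582 m/s

7582 m/s


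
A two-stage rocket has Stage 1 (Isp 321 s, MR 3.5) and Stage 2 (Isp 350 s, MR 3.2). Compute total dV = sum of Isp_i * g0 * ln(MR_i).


dV1 = 321 * 9.81 * ln(3.5) = 3945.0 m/s
dV2 = 350 * 9.81 * ln(3.2) = 3993.7 m/s
Total dV = 3945.0 + 3993.7 = 7938.7 m/s ~ 7939 m/s

7939 m/s


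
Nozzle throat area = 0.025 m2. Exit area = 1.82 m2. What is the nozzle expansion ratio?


AR = 1.82 / 0.025 = 72.8

72.8


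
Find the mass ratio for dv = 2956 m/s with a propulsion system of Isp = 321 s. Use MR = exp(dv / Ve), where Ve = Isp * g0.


Ve = 321 * 9.81 = 3149.01 m/s
MR = exp(2956 / 3149.01) = 2.557

2.557


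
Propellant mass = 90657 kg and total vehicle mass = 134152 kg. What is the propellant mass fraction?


PMF = 90657 / 134152 = 0.676

0.676


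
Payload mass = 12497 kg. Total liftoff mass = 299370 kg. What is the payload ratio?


PR = 12497 / 299370 = 0.0417

0.0417


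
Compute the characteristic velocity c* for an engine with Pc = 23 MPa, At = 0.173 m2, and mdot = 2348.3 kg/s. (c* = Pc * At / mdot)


c* = 23e6 * 0.173 / 2348.3 = 1694 m/s

1694 m/s


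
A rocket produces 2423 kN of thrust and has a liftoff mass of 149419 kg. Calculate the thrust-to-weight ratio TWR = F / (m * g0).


TWR = 2423000 / (149419 * 9.81) = 1.65

1.65


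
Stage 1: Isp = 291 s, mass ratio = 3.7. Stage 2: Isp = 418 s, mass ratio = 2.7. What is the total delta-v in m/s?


dV1 = 291 * 9.81 * ln(3.7) = 3734.9 m/s
dV2 = 418 * 9.81 * ln(2.7) = 4072.9 m/s
Total dV = 3734.9 + 4072.9 = 7807.8 m/s ~ 7808 m/s

7808 m/s


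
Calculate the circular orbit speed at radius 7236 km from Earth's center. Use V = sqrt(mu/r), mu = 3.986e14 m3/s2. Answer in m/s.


V = sqrt(3.986e14 / 7236000) = 7422 m/s

7422 m/s


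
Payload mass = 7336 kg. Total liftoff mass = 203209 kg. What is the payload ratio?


PR = 7336 / 203209 = 0.0361

0.0361
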